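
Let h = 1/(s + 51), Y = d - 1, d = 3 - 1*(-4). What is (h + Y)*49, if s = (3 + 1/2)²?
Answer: 74578/253 ≈ 294.77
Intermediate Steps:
d = 7 (d = 3 + 4 = 7)
s = 49/4 (s = (3 + 1*(½))² = (3 + ½)² = (7/2)² = 49/4 ≈ 12.250)
Y = 6 (Y = 7 - 1 = 6)
h = 4/253 (h = 1/(49/4 + 51) = 1/(253/4) = 4/253 ≈ 0.015810)
(h + Y)*49 = (4/253 + 6)*49 = (1522/253)*49 = 74578/253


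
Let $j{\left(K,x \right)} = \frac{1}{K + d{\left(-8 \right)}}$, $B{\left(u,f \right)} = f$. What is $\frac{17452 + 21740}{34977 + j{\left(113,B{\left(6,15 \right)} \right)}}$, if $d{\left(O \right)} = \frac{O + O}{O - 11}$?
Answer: $\frac{42386148}{37827635} \approx 1.1205$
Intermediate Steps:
$d{\left(O \right)} = \frac{2 O}{-11 + O}$
$j{\left(K,x \right)} = \frac{1}{\frac{16}{19} + K}$ ($j{\left(K,x \right)} = \frac{1}{K + 2 \left(-8\right) \frac{1}{-11 - 8}} = \frac{1}{K + 2 \left(-8\right) \frac{1}{-19}} = \frac{1}{K + 2 \left(-8\right) \left(- \frac{1}{19}\right)} = \frac{1}{K + \frac{16}{19}} = \frac{1}{\frac{16}{19} + K}$)
$\frac{17452 + 21740}{34977 + j{\left(113,B{\left(6,15 \right)} \right)}} = \frac{17452 + 21740}{34977 + \frac{19}{16 + 19 \cdot 113}} = \frac{39192}{34977 + \frac{19}{16 + 2147}} = \frac{39192}{34977 + \frac{19}{2163}} = \frac{39192}{\frac{75655270}{2163}} = 39192 \cdot \frac{2163}{75655270} = \frac{42386148}{37827635}$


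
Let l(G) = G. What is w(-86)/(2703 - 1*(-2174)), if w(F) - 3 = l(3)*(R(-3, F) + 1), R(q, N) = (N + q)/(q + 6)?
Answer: -83/4877 ≈ -0.017019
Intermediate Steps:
R(q, N) = (N + q)/(6 + q)
w(F) = 3 + F (w(F) = 3 + 3*((F - 3)/(6 - 3) + 1) = 3 + 3*((-3 + F)/3 + 1) = 3 + 3*((-1 + F/3) + 1) = 3 + 3*(F/3) = 3 + F)
w(-86)/(2703 - 1*(-2174)) = (3 - 86)/(2703 - 1*(-2174)) = -83/(2703 + 2174) = -83/4877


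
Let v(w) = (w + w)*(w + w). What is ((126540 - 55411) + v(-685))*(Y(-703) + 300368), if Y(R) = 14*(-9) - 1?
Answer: 584878174989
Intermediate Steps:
Y(R) = -127 (Y(R) = -126 - 1 = -127)
v(w) = 4*w² (v(w) = (2*w)*(2*w) = 4*w²)
((126540 - 55411) + v(-685))*(Y(-703) + 300368) = ((126540 - 55411) + 4*(-685)²)*(-127 + 300368) = (71129 + 4*469225)*300241 = (71129 + 1876900)*300241 = 1948029*300241 = 584878174989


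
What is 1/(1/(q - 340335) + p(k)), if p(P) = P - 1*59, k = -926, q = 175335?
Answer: -165000/162525001 ≈ -0.0010152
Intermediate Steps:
p(P) = -59 + P (p(P) = P - 59 = -59 + P)
1/(1/(q - 340335) + p(k)) = 1/(1/(175335 - 340335) + (-59 - 926)) = 1/(1/(-165000) - 985) = 1/(-1/165000 - 985) = 1/(-162525001/165000) = -165000/162525001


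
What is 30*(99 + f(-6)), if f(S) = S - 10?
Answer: 2490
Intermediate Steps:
f(S) = -10 + S
30*(99 + f(-6)) = 30*(99 + (-10 - 6)) = 30*(99 - 16) = 30*83 = 2490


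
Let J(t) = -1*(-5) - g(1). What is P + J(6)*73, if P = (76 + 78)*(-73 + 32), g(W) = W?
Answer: -6022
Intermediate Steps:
J(t) = 4 (J(t) = -1*(-5) - 1*1 = 5 - 1 = 4)
P = -6314 (P = 154*(-41) = -6314)
P + J(6)*73 = -6314 + 4*73 = -6314 + 292 = -6022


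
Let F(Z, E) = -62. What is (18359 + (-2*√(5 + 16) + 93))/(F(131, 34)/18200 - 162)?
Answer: -167913200/1474231 + 18200*√21/1474231 ≈ -113.84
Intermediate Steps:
(18359 + (-2*√(5 + 16) + 93))/(F(131, 34)/18200 - 162) = (18359 + (-2*√(5 + 16) + 93))/(-62/18200 - 162) = (18359 + (-2*√21 + 93))/(-62*1/18200 - 162) = (18359 + (93 - 2*√21))/(-31/9100 - 162) = (18452 - 2*√21)/(-1474231/9100) = (18452 - 2*√21)*(-9100/1474231) = -167913200/1474231 + 18200*√21/1474231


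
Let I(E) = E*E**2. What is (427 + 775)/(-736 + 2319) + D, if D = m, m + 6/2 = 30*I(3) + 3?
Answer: 1283432/1583 ≈ 810.76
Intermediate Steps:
I(E) = E**3
m = 810 (m = -3 + (30*3**3 + 3) = -3 + (30*27 + 3) = -3 + (810 + 3) = -3 + 813 = 810)
D = 810
(427 + 775)/(-736 + 2319) + D = (427 + 775)/(-736 + 2319) + 810 = 1202/1583 + 810 = 1283432/1583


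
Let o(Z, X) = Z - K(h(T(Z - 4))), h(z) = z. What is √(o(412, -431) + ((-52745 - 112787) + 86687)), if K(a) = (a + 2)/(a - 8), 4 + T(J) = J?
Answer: I*√341658614/66 ≈ 280.06*I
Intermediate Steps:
T(J) = -4 + J
K(a) = (2 + a)/(-8 + a)
o(Z, X) = Z - (-6 + Z)/(-16 + Z) (o(Z, X) = Z - (2 + (-4 + (Z - 4)))/(-8 + (-4 + (Z - 4))) = Z - (2 + (-4 + (-4 + Z)))/(-8 + (-4 + (-4 + Z))) = Z - (2 + (-8 + Z))/(-8 + (-8 + Z)) = Z - (-6 + Z)/(-16 + Z))
√(o(412, -431) + ((-52745 - 112787) + 86687)) = √((6 - 1*412 + 412*(-16 + 412))/(-16 + 412) + ((-52745 - 112787) + 86687)) = √((6 - 412 + 412*396)/396 + (-165532 + 86687)) = √((6 - 412 + 163152)/396 - 78845) = √((1/396)*162746 - 78845) = √(81373/198 - 78845) = √(-15529937/198) = I*√341658614/66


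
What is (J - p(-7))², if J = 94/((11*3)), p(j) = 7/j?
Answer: 16129/1089 ≈ 14.811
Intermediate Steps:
J = 94/33 ≈ 2.8485
(J - p(-7))² = (94/33 - 7/(-7))² = (94/33 - 7*(-1)/7)² = (94/33 - 1*(-1))² = (94/33 + 1)² = (127/33)² = 16129/1089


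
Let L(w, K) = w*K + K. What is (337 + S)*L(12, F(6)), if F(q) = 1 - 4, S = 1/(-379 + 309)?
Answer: -919971/70 ≈ -13142.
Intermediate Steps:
S = -1/70 (S = 1/(-70) = -1/70 ≈ -0.014286)
F(q) = -3
L(w, K) = K + K*w (L(w, K) = K*w + K = K + K*w)
(337 + S)*L(12, F(6)) = (337 - 1/70)*(-3*(1 + 12)) = 23589*(-3*13)/70 = (23589/70)*(-39) = -919971/70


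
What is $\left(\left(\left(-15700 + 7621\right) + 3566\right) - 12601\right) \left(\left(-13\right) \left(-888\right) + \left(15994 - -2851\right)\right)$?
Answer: $-520077346$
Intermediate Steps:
$\left(\left(\left(-15700 + 7621\right) + 3566\right) - 12601\right) \left(\left(-13\right) \left(-888\right) + \left(15994 - -2851\right)\right) = \left(\left(-8079 + 3566\right) - 12601\right) \left(11544 + \left(15994 + \left(-4377 + 7228\right)\right)\right) = \left(-4513 - 12601\right) \left(11544 + \left(15994 + 2851\right)\right) = - 17114 \left(11544 + 18845\right) = \left(-17114\right) 30389 = -520077346$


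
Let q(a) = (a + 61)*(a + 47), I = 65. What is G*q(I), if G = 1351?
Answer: 19065312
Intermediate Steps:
q(a) = (47 + a)*(61 + a) (q(a) = (61 + a)*(47 + a) = (47 + a)*(61 + a))
G*q(I) = 1351*(2867 + 65² + 108*65) = 1351*(2867 + 4225 + 7020) = 1351*14112 = 19065312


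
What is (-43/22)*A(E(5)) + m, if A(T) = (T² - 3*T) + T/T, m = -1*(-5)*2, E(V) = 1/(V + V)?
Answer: 18947/2200 ≈ 8.6123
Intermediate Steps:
E(V) = 1/(2*V)
m = 10 (m = 5*2 = 10)
A(T) = 1 + T² - 3*T (A(T) = (T² - 3*T) + 1 = 1 + T² - 3*T)
(-43/22)*A(E(5)) + m = (-43/22)*(1 + ((½)/5)² - 3/(2*5)) + 10 = (-43*1/22)*(1 + ((½)*(⅕))² - 3/(2*5)) + 10 = -43*(1 + (⅒)² - 3*⅒)/22 + 10 = -43*(1 + 1/100 - 3/10)/22 + 10 = -43/22*71/100 + 10 = -3053/2200 + 10 = 18947/2200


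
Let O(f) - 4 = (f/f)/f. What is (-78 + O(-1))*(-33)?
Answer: 2475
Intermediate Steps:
O(f) = 4 + 1/f (O(f) = 4 + (f/f)/f = 4 + 1/f)
(-78 + O(-1))*(-33) = (-78 + (4 + 1/(-1)))*(-33) = (-78 + (4 - 1))*(-33) = (-78 + 3)*(-33) = -75*(-33) = 2475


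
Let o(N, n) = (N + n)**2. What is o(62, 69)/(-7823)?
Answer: -17161/7823 ≈ -2.1937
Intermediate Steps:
o(62, 69)/(-7823) = (62 + 69)**2/(-7823) = 131**2*(-1/7823) = 17161*(-1/7823) = -17161/7823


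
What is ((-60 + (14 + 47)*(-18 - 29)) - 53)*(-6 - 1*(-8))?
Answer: -5960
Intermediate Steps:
((-60 + (14 + 47)*(-18 - 29)) - 53)*(-6 - 1*(-8)) = ((-60 + 61*(-47)) - 53)*(-6 + 8) = ((-60 - 2867) - 53)*2 = (-2927 - 53)*2 = -2980*2 = -5960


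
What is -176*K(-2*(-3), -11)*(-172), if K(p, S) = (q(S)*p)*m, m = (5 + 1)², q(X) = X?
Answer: -71926272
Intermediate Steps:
m = 36 (m = 6² = 36)
K(p, S) = 36*S*p (K(p, S) = (S*p)*36 = 36*S*p)
-176*K(-2*(-3), -11)*(-172) = -6336*(-11)*(-2*(-3))*(-172) = -6336*(-11)*6*(-172) = -176*(-2376)*(-172) = 418176*(-172) = -71926272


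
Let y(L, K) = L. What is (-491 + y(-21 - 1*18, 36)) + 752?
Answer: 222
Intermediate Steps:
(-491 + y(-21 - 1*18, 36)) + 752 = (-491 + (-21 - 1*18)) + 752 = (-491 + (-21 - 18)) + 752 = (-491 - 39) + 752 = -530 + 752 = 222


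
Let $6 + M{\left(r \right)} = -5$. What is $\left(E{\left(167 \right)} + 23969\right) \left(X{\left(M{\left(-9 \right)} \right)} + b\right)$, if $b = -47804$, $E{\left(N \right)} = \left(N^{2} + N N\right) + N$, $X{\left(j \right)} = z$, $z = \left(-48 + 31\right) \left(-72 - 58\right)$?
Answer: $-3643598916$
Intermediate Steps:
$M{\left(r \right)} = -11$ ($M{\left(r \right)} = -6 - 5 = -11$)
$z = 2210$ ($z = \left(-17\right) \left(-130\right) = 2210$)
$X{\left(j \right)} = 2210$
$E{\left(N \right)} = N + 2 N^{2}$ ($E{\left(N \right)} = \left(N^{2} + N^{2}\right) + N = 2 N^{2} + N = N + 2 N^{2}$)
$\left(E{\left(167 \right)} + 23969\right) \left(X{\left(M{\left(-9 \right)} \right)} + b\right) = \left(167 \left(1 + 2 \cdot 167\right) + 23969\right) \left(2210 - 47804\right) = \left(167 \left(1 + 334\right) + 23969\right) \left(-45594\right) = \left(167 \cdot 335 + 23969\right) \left(-45594\right) = \left(55945 + 23969\right) \left(-45594\right) = 79914 \left(-45594\right) = -3643598916$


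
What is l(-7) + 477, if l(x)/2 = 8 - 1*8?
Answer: 477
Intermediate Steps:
l(x) = 0 (l(x) = 2*(8 - 1*8) = 2*(8 - 8) = 2*0 = 0)
l(-7) + 477 = 0 + 477 = 477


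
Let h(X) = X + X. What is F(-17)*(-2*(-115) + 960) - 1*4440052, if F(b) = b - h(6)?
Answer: -4474562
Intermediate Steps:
h(X) = 2*X
F(b) = -12 + b (F(b) = b - 2*6 = b - 1*12 = b - 12 = -12 + b)
F(-17)*(-2*(-115) + 960) - 1*4440052 = (-12 - 17)*(-2*(-115) + 960) - 1*4440052 = -29*(230 + 960) - 4440052 = -29*1190 - 4440052 = -34510 - 4440052 = -4474562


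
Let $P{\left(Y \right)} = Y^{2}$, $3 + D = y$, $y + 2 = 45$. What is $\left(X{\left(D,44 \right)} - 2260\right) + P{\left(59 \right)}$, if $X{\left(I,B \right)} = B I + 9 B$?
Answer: $3377$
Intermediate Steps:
$y = 43$ ($y = -2 + 45 = 43$)
$D = 40$ ($D = -3 + 43 = 40$)
$X{\left(I,B \right)} = 9 B + B I$
$\left(X{\left(D,44 \right)} - 2260\right) + P{\left(59 \right)} = \left(44 \left(9 + 40\right) - 2260\right) + 59^{2} = \left(44 \cdot 49 - 2260\right) + 3481 = \left(2156 - 2260\right) + 3481 = -104 + 3481 = 3377$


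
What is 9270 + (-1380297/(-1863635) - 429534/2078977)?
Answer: 35918260485051729/3874454301395 ≈ 9270.5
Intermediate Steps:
9270 + (-1380297/(-1863635) - 429534/2078977) = 9270 + (-1380297*(-1/1863635) - 429534*1/2078977) = 9270 + (1380297/1863635 - 429534/2078977) = 9270 + 2069111120079/3874454301395 = 35918260485051729/3874454301395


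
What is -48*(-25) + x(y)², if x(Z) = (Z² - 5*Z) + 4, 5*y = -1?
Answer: 765876/625 ≈ 1225.4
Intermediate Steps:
y = -⅕ (y = (⅕)*(-1) = -⅕ ≈ -0.20000)
x(Z) = 4 + Z² - 5*Z
-48*(-25) + x(y)² = -48*(-25) + (4 + (-⅕)² - 5*(-⅕))² = 1200 + (4 + 1/25 + 1)² = 1200 + (126/25)² = 1200 + 15876/625 = 765876/625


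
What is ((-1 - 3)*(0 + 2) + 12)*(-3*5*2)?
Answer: -120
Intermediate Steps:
((-1 - 3)*(0 + 2) + 12)*(-3*5*2) = (-4*2 + 12)*(-15*2) = (-8 + 12)*(-30) = 4*(-30) = -120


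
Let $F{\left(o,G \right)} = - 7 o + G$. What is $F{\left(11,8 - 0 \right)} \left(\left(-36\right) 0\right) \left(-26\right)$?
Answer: $0$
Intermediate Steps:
$F{\left(o,G \right)} = G - 7 o$
$F{\left(11,8 - 0 \right)} \left(\left(-36\right) 0\right) \left(-26\right) = \left(\left(8 - 0\right) - 77\right) \left(\left(-36\right) 0\right) \left(-26\right) = \left(\left(8 + 0\right) - 77\right) 0 \left(-26\right) = \left(8 - 77\right) 0 \left(-26\right) = \left(-69\right) 0 \left(-26\right) = 0 \left(-26\right) = 0$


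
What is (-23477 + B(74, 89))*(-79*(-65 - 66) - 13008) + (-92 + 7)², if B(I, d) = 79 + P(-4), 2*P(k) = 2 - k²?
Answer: 62241120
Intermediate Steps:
P(k) = 1 - k²/2 (P(k) = (2 - k²)/2 = 1 - k²/2)
B(I, d) = 72 (B(I, d) = 79 + (1 - ½*(-4)²) = 79 + (1 - ½*16) = 79 + (1 - 8) = 79 - 7 = 72)
(-23477 + B(74, 89))*(-79*(-65 - 66) - 13008) + (-92 + 7)² = (-23477 + 72)*(-79*(-65 - 66) - 13008) + (-92 + 7)² = -23405*(-79*(-131) - 13008) + (-85)² = -23405*(10349 - 13008) + 7225 = -23405*(-2659) + 7225 = 62233895 + 7225 = 62241120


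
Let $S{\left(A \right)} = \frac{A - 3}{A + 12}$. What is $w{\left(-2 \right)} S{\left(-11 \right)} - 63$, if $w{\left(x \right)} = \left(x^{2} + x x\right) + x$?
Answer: $-147$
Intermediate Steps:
$S{\left(A \right)} = \frac{-3 + A}{12 + A}$
$w{\left(x \right)} = x + 2 x^{2}$ ($w{\left(x \right)} = \left(x^{2} + x^{2}\right) + x = 2 x^{2} + x = x + 2 x^{2}$)
$w{\left(-2 \right)} S{\left(-11 \right)} - 63 = - 2 \left(1 + 2 \left(-2\right)\right) \frac{-3 - 11}{12 - 11} - 63 = - 2 \left(1 - 4\right) 1^{-1} \left(-14\right) - 63 = \left(-2\right) \left(-3\right) 1 \left(-14\right) - 63 = 6 \left(-14\right) - 63 = -84 - 63 = -147$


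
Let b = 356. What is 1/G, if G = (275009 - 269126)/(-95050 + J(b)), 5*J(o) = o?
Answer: -158298/9805 ≈ -16.145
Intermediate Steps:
J(o) = o/5
G = -9805/158298 (G = (275009 - 269126)/(-95050 + (1/5)*356) = 5883/(-95050 + 356/5) = 5883/(-474894/5) = 5883*(-5/474894) = -9805/158298 ≈ -0.061940)
1/G = 1/(-9805/158298) = -158298/9805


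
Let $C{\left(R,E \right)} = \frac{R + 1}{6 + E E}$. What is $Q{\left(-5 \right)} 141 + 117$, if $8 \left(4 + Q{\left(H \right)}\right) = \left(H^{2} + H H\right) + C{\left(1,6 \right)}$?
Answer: $\frac{24365}{56} \approx 435.09$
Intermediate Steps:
$C{\left(R,E \right)} = \frac{1 + R}{6 + E^{2}}$
$Q{\left(H \right)} = - \frac{671}{168} + \frac{H^{2}}{4}$ ($Q{\left(H \right)} = -4 + \frac{\left(H^{2} + H H\right) + \frac{1 + 1}{6 + 6^{2}}}{8} = -4 + \frac{\left(H^{2} + H^{2}\right) + \frac{1}{6 + 36} \cdot 2}{8} = -4 + \frac{2 H^{2} + \frac{1}{42} \cdot 2}{8} = -4 + \frac{2 H^{2} + \frac{1}{21}}{8} = -4 + \frac{\frac{1}{21} + 2 H^{2}}{8} = -4 + \left(\frac{1}{168} + \frac{H^{2}}{4}\right) = - \frac{671}{168} + \frac{H^{2}}{4}$)
$Q{\left(-5 \right)} 141 + 117 = \left(- \frac{671}{168} + \frac{\left(-5\right)^{2}}{4}\right) 141 + 117 = \left(- \frac{671}{168} + \frac{1}{4} \cdot 25\right) 141 + 117 = \left(- \frac{671}{168} + \frac{25}{4}\right) 141 + 117 = \frac{379}{168} \cdot 141 + 117 = \frac{17813}{56} + 117 = \frac{24365}{56}$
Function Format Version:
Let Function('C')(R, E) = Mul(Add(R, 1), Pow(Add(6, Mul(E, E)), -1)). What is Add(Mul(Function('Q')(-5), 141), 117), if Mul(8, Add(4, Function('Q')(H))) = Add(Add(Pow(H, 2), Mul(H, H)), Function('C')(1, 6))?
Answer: Rational(24365, 56) ≈ 435.09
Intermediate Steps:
Function('C')(R, E) = Mul(Pow(Add(6, Pow(E, 2)), -1), Add(1, R)) (Function('C')(R, E) = Mul(Add(1, R), Pow(Add(6, Pow(E, 2)), -1)) = Mul(Pow(Add(6, Pow(E, 2)), -1), Add(1, R)))
Function('Q')(H) = Add(Rational(-671, 168), Mul(Rational(1, 4), Pow(H, 2))) (Function('Q')(H) = Add(-4, Mul(Rational(1, 8), Add(Add(Pow(H, 2), Mul(H, H)), Mul(Pow(Add(6, Pow(6, 2)), -1), Add(1, 1))))) = Add(-4, Mul(Rational(1, 8), Add(Add(Pow(H, 2), Pow(H, 2)), Mul(Pow(Add(6, 36), -1), 2)))) = Add(-4, Mul(Rational(1, 8), Add(Mul(2, Pow(H, 2)), Mul(Pow(42, -1), 2)))) = Add(-4, Mul(Rational(1, 8), Add(Mul(2, Pow(H, 2)), Mul(Rational(1, 42), 2)))) = Add(-4, Mul(Rational(1, 8), Add(Mul(2, Pow(H, 2)), Rational(1, 21)))) = Add(-4, Mul(Rational(1, 8), Add(Rational(1, 21), Mul(2, Pow(H, 2))))) = Add(-4, Add(Rational(1, 168), Mul(Rational(1, 4), Pow(H, 2)))) = Add(Rational(-671, 168), Mul(Rational(1, 4), Pow(H, 2))))
Add(Mul(Function('Q')(-5), 141), 117) = Add(Mul(Add(Rational(-671, 168), Mul(Rational(1, 4), Pow(-5, 2))), 141), 117) = Add(Mul(Add(Rational(-671, 168), Mul(Rational(1, 4), 25)), 141), 117) = Add(Mul(Add(Rational(-671, 168), Rational(25, 4)), 141), 117) = Add(Mul(Rational(379, 168), 141), 117) = Add(Rational(17813, 56), 117) = Rational(24365, 56)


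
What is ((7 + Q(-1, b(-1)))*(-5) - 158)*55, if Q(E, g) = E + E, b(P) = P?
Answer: -10065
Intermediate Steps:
Q(E, g) = 2*E
((7 + Q(-1, b(-1)))*(-5) - 158)*55 = ((7 + 2*(-1))*(-5) - 158)*55 = ((7 - 2)*(-5) - 158)*55 = (5*(-5) - 158)*55 = (-25 - 158)*55 = -183*55 = -10065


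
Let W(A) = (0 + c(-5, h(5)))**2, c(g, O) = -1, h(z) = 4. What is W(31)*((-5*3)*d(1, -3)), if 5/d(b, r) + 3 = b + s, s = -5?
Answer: 75/7 ≈ 10.714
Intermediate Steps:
d(b, r) = 5/(-8 + b) (d(b, r) = 5/(-3 + (b - 5)) = 5/(-3 + (-5 + b)) = 5/(-8 + b))
W(A) = 1 (W(A) = (0 - 1)**2 = (-1)**2 = 1)
W(31)*((-5*3)*d(1, -3)) = 1*((-5*3)*(5/(-8 + 1))) = 1*(-75/(-7)) = 1*(-75*(-1)/7) = 1*(-15*(-5/7)) = 1*(75/7) = 75/7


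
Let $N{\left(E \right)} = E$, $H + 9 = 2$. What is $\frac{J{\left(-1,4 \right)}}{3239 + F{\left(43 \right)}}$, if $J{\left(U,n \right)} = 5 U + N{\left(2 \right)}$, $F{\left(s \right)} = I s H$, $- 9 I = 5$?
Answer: $- \frac{27}{30656} \approx -0.00088074$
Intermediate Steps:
$H = -7$ ($H = -9 + 2 = -7$)
$I = - \frac{5}{9}$ ($I = \left(- \frac{1}{9}\right) 5 = - \frac{5}{9} \approx -0.55556$)
$F{\left(s \right)} = \frac{35 s}{9}$ ($F{\left(s \right)} = - \frac{5 s}{9} \left(-7\right) = \frac{35 s}{9}$)
$J{\left(U,n \right)} = 2 + 5 U$ ($J{\left(U,n \right)} = 5 U + 2 = 2 + 5 U$)
$\frac{J{\left(-1,4 \right)}}{3239 + F{\left(43 \right)}} = \frac{2 + 5 \left(-1\right)}{3239 + \frac{35}{9} \cdot 43} = \frac{2 - 5}{3239 + \frac{1505}{9}} = \frac{1}{\frac{30656}{9}} \left(-3\right) = \frac{9}{30656} \left(-3\right) = - \frac{27}{30656}$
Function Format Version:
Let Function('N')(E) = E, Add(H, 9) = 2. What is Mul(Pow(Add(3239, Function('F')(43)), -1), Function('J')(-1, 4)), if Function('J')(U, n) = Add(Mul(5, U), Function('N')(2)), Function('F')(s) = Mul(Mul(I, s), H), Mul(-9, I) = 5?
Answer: Rational(-27, 30656) ≈ -0.00088074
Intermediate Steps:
H = -7 (H = Add(-9, 2) = -7)
I = Rational(-5, 9) (I = Mul(Rational(-1, 9), 5) = Rational(-5, 9) ≈ -0.55556)
Function('F')(s) = Mul(Rational(35, 9), s) (Function('F')(s) = Mul(Mul(Rational(-5, 9), s), -7) = Mul(Rational(35, 9), s))
Function('J')(U, n) = Add(2, Mul(5, U)) (Function('J')(U, n) = Add(Mul(5, U), 2) = Add(2, Mul(5, U)))
Mul(Pow(Add(3239, Function('F')(43)), -1), Function('J')(-1, 4)) = Mul(Pow(Add(3239, Mul(Rational(35, 9), 43)), -1), Add(2, Mul(5, -1))) = Mul(Pow(Add(3239, Rational(1505, 9)), -1), Add(2, -5)) = Mul(Pow(Rational(30656, 9), -1), -3) = Mul(Rational(9, 30656), -3) = Rational(-27, 30656)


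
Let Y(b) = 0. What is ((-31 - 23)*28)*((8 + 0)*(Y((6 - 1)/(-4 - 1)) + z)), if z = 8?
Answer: -96768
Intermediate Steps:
((-31 - 23)*28)*((8 + 0)*(Y((6 - 1)/(-4 - 1)) + z)) = ((-31 - 23)*28)*((8 + 0)*(0 + 8)) = (-54*28)*(8*8) = -1512*64 = -96768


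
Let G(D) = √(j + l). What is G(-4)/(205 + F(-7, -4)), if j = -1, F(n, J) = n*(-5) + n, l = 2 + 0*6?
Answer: 1/233 ≈ 0.0042918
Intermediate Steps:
l = 2 (l = 2 + 0 = 2)
F(n, J) = -4*n (F(n, J) = -5*n + n = -4*n)
G(D) = 1 (G(D) = √(-1 + 2) = √1 = 1)
G(-4)/(205 + F(-7, -4)) = 1/(205 - 4*(-7)) = 1/(205 + 28) = 1/233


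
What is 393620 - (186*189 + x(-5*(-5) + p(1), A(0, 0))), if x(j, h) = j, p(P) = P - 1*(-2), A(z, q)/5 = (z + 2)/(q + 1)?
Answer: 358438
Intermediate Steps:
A(z, q) = 5*(2 + z)/(1 + q) (A(z, q) = 5*((z + 2)/(q + 1)) = 5*((2 + z)/(1 + q)) = 5*(2 + z)/(1 + q))
p(P) = 2 + P (p(P) = P + 2 = 2 + P)
393620 - (186*189 + x(-5*(-5) + p(1), A(0, 0))) = 393620 - (186*189 + (-5*(-5) + (2 + 1))) = 393620 - (35154 + (25 + 3)) = 393620 - (35154 + 28) = 393620 - 1*35182 = 393620 - 35182 = 358438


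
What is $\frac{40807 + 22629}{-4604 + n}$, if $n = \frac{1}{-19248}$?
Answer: $- \frac{1221016128}{88617793} \approx -13.778$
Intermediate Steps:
$n = - \frac{1}{19248} \approx -5.1953 \cdot 10^{-5}$
$\frac{40807 + 22629}{-4604 + n} = \frac{40807 + 22629}{-4604 - \frac{1}{19248}} = \frac{63436}{- \frac{88617793}{19248}} = 63436 \left(- \frac{19248}{88617793}\right) = - \frac{1221016128}{88617793}$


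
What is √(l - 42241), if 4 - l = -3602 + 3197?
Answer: 6*I*√1162 ≈ 204.53*I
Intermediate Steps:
l = 409 (l = 4 - (-3602 + 3197) = 4 - 1*(-405) = 4 + 405 = 409)
√(l - 42241) = √(409 - 42241) = √(-41832) = 6*I*√1162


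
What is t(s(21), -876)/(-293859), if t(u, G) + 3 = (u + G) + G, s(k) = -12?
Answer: 589/97953 ≈ 0.0060131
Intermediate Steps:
t(u, G) = -3 + u + 2*G (t(u, G) = -3 + ((u + G) + G) = -3 + ((G + u) + G) = -3 + (u + 2*G) = -3 + u + 2*G)
t(s(21), -876)/(-293859) = (-3 - 12 + 2*(-876))/(-293859) = (-3 - 12 - 1752)*(-1/293859) = -1767*(-1/293859) = 589/97953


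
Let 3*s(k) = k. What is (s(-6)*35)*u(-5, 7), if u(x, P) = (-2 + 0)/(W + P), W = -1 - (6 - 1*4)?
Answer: 35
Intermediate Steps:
W = -3 (W = -1 - (6 - 4) = -1 - 1*2 = -1 - 2 = -3)
s(k) = k/3
u(x, P) = -2/(-3 + P) (u(x, P) = (-2 + 0)/(-3 + P) = -2/(-3 + P))
(s(-6)*35)*u(-5, 7) = (((1/3)*(-6))*35)*(-2/(-3 + 7)) = (-2*35)*(-2/4) = -(-140)/4 = -70*(-1/2) = 35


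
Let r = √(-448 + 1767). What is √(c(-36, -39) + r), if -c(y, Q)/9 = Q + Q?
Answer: √(702 + √1319) ≈ 27.172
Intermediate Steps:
c(y, Q) = -18*Q (c(y, Q) = -9*(Q + Q) = -18*Q)
r = √1319 ≈ 36.318
√(c(-36, -39) + r) = √(-18*(-39) + √1319) = √(702 + √1319)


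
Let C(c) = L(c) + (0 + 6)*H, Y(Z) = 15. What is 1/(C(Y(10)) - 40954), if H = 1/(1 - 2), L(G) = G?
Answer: -1/40945 ≈ -2.4423e-5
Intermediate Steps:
H = -1 (H = 1/(-1) = -1)
C(c) = -6 + c (C(c) = c + (0 + 6)*(-1) = c + 6*(-1) = c - 6 = -6 + c)
1/(C(Y(10)) - 40954) = 1/((-6 + 15) - 40954) = 1/(9 - 40954) = 1/(-40945) = -1/40945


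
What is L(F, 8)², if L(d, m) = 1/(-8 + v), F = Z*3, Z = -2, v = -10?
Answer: 1/324 ≈ 0.0030864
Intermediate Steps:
F = -6 (F = -2*3 = -6)
L(d, m) = -1/18 (L(d, m) = 1/(-8 - 10) = 1/(-18) = -1/18)
L(F, 8)² = (-1/18)² = 1/324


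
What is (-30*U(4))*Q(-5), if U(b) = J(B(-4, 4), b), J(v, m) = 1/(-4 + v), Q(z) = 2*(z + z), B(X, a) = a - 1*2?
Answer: -300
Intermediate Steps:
B(X, a) = -2 + a (B(X, a) = a - 2 = -2 + a)
Q(z) = 4*z (Q(z) = 2*(2*z) = 4*z)
U(b) = -½ (U(b) = 1/(-4 + (-2 + 4)) = 1/(-4 + 2) = 1/(-2) = -½)
(-30*U(4))*Q(-5) = (-30*(-½))*(4*(-5)) = 15*(-20) = -300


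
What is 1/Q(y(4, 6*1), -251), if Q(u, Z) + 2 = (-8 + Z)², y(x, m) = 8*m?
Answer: 1/67079 ≈ 1.4908e-5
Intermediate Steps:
Q(u, Z) = -2 + (-8 + Z)²
1/Q(y(4, 6*1), -251) = 1/(-2 + (-8 - 251)²) = 1/(-2 + (-259)²) = 1/(-2 + 67081) = 1/67079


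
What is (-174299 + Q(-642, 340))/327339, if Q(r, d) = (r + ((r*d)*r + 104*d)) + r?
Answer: 46665179/109113 ≈ 427.68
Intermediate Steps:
Q(r, d) = 2*r + 104*d + d*r² (Q(r, d) = (r + ((d*r)*r + 104*d)) + r = (r + (d*r² + 104*d)) + r = (r + (104*d + d*r²)) + r = (r + 104*d + d*r²) + r = 2*r + 104*d + d*r²)
(-174299 + Q(-642, 340))/327339 = (-174299 + (2*(-642) + 104*340 + 340*(-642)²))/327339 = (-174299 + (-1284 + 35360 + 340*412164))*(1/327339) = (-174299 + (-1284 + 35360 + 140135760))*(1/327339) = (-174299 + 140169836)*(1/327339) = 139995537*(1/327339) = 46665179/109113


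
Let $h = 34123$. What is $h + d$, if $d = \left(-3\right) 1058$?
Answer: $30949$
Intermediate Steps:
$d = -3174$
$h + d = 34123 - 3174 = 30949$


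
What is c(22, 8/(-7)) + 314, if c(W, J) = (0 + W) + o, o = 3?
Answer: 339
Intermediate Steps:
c(W, J) = 3 + W (c(W, J) = (0 + W) + 3 = W + 3 = 3 + W)
c(22, 8/(-7)) + 314 = (3 + 22) + 314 = 25 + 314 = 339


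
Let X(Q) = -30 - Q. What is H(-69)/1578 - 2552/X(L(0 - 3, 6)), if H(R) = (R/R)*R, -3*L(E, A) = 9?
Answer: 1341731/14202 ≈ 94.475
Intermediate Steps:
L(E, A) = -3 (L(E, A) = -1/3*9 = -3)
H(R) = R (H(R) = 1*R = R)
H(-69)/1578 - 2552/X(L(0 - 3, 6)) = -69/1578 - 2552/(-30 - 1*(-3)) = -69*1/1578 - 2552/(-30 + 3) = -23/526 - 2552/(-27) = -23/526 - 2552*(-1/27) = -23/526 + 2552/27 = 1341731/14202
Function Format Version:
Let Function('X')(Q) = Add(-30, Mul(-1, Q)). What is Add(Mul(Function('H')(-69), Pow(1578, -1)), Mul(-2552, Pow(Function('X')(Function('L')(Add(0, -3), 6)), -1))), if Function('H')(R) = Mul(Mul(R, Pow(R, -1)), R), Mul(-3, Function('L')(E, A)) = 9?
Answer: Rational(1341731, 14202) ≈ 94.475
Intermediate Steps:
Function('L')(E, A) = -3 (Function('L')(E, A) = Mul(Rational(-1, 3), 9) = -3)
Function('H')(R) = R (Function('H')(R) = Mul(1, R) = R)
Add(Mul(Function('H')(-69), Pow(1578, -1)), Mul(-2552, Pow(Function('X')(Function('L')(Add(0, -3), 6)), -1))) = Add(Mul(-69, Pow(1578, -1)), Mul(-2552, Pow(Add(-30, Mul(-1, -3)), -1))) = Add(Mul(-69, Rational(1, 1578)), Mul(-2552, Pow(Add(-30, 3), -1))) = Add(Rational(-23, 526), Mul(-2552, Pow(-27, -1))) = Add(Rational(-23, 526), Mul(-2552, Rational(-1, 27))) = Add(Rational(-23, 526), Rational(2552, 27)) = Rational(1341731, 14202)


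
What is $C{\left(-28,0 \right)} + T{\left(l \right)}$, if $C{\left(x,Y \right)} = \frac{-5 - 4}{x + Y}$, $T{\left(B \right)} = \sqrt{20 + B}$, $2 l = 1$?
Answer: $\frac{9}{28} + \frac{\sqrt{82}}{2} \approx 4.8491$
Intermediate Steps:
$l = \frac{1}{2}$ ($l = \frac{1}{2} \cdot 1 = \frac{1}{2} \approx 0.5$)
$C{\left(x,Y \right)} = - \frac{9}{Y + x}$
$C{\left(-28,0 \right)} + T{\left(l \right)} = - \frac{9}{0 - 28} + \sqrt{20 + \frac{1}{2}} = - \frac{9}{-28} + \sqrt{\frac{41}{2}} = \left(-9\right) \left(- \frac{1}{28}\right) + \frac{\sqrt{82}}{2} = \frac{9}{28} + \frac{\sqrt{82}}{2}$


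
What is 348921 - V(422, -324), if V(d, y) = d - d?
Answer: 348921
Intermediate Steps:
V(d, y) = 0
348921 - V(422, -324) = 348921 - 1*0 = 348921 + 0 = 348921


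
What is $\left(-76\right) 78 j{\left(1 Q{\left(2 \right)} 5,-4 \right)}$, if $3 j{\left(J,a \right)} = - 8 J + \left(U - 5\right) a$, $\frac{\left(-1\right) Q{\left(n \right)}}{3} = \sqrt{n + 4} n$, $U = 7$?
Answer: $15808 - 474240 \sqrt{6} \approx -1.1458 \cdot 10^{6}$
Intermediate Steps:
$Q{\left(n \right)} = - 3 n \sqrt{4 + n}$ ($Q{\left(n \right)} = - 3 \sqrt{n + 4} n = - 3 \sqrt{4 + n} n = - 3 n \sqrt{4 + n}$)
$j{\left(J,a \right)} = - \frac{8 J}{3} + \frac{2 a}{3}$ ($j{\left(J,a \right)} = \frac{- 8 J + \left(7 - 5\right) a}{3} = \frac{- 8 J + 2 a}{3} = - \frac{8 J}{3} + \frac{2 a}{3}$)
$\left(-76\right) 78 j{\left(1 Q{\left(2 \right)} 5,-4 \right)} = \left(-76\right) 78 \left(- \frac{8 \cdot 1 \left(\left(-3\right) 2 \sqrt{4 + 2}\right) 5}{3} + \frac{2}{3} \left(-4\right)\right) = - 5928 \left(- \frac{8 \cdot 1 \left(\left(-3\right) 2 \sqrt{6}\right) 5}{3} - \frac{8}{3}\right) = - 5928 \left(- \frac{8 \cdot 1 \left(- 6 \sqrt{6}\right) 5}{3} - \frac{8}{3}\right) = - 5928 \left(- \frac{8 - 6 \sqrt{6} \cdot 5}{3} - \frac{8}{3}\right) = - 5928 \left(- \frac{8 \left(- 30 \sqrt{6}\right)}{3} - \frac{8}{3}\right) = - 5928 \left(80 \sqrt{6} - \frac{8}{3}\right) = - 5928 \left(- \frac{8}{3} + 80 \sqrt{6}\right) = 15808 - 474240 \sqrt{6}$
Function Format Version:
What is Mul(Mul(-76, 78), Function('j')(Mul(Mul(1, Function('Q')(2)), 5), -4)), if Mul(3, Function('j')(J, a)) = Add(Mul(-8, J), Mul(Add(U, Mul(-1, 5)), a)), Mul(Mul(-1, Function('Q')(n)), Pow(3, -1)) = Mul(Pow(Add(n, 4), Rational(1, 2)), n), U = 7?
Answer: Add(15808, Mul(-474240, Pow(6, Rational(1, 2)))) ≈ -1.1458e+6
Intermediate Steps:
Function('Q')(n) = Mul(-3, n, Pow(Add(4, n), Rational(1, 2))) (Function('Q')(n) = Mul(-3, Mul(Pow(Add(n, 4), Rational(1, 2)), n)) = Mul(-3, Mul(Pow(Add(4, n), Rational(1, 2)), n)) = Mul(-3, Mul(n, Pow(Add(4, n), Rational(1, 2)))) = Mul(-3, n, Pow(Add(4, n), Rational(1, 2))))
Function('j')(J, a) = Add(Mul(Rational(-8, 3), J), Mul(Rational(2, 3), a)) (Function('j')(J, a) = Mul(Rational(1, 3), Add(Mul(-8, J), Mul(Add(7, Mul(-1, 5)), a))) = Mul(Rational(1, 3), Add(Mul(-8, J), Mul(Add(7, -5), a))) = Mul(Rational(1, 3), Add(Mul(-8, J), Mul(2, a))) = Add(Mul(Rational(-8, 3), J), Mul(Rational(2, 3), a)))
Mul(Mul(-76, 78), Function('j')(Mul(Mul(1, Function('Q')(2)), 5), -4)) = Mul(Mul(-76, 78), Add(Mul(Rational(-8, 3), Mul(Mul(1, Mul(-3, 2, Pow(Add(4, 2), Rational(1, 2)))), 5)), Mul(Rational(2, 3), -4))) = Mul(-5928, Add(Mul(Rational(-8, 3), Mul(Mul(1, Mul(-3, 2, Pow(6, Rational(1, 2)))), 5)), Rational(-8, 3))) = Mul(-5928, Add(Mul(Rational(-8, 3), Mul(Mul(1, Mul(-6, Pow(6, Rational(1, 2)))), 5)), Rational(-8, 3))) = Mul(-5928, Add(Mul(Rational(-8, 3), Mul(Mul(-6, Pow(6, Rational(1, 2))), 5)), Rational(-8, 3))) = Mul(-5928, Add(Mul(Rational(-8, 3), Mul(-30, Pow(6, Rational(1, 2)))), Rational(-8, 3))) = Mul(-5928, Add(Mul(80, Pow(6, Rational(1, 2))), Rational(-8, 3))) = Mul(-5928, Add(Rational(-8, 3), Mul(80, Pow(6, Rational(1, 2))))) = Add(15808, Mul(-474240, Pow(6, Rational(1, 2))))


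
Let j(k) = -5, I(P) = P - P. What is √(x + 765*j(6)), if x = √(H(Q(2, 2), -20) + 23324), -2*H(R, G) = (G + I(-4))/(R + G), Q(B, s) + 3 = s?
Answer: √(-1686825 + 21*√10285674)/21 ≈ 60.599*I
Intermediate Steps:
I(P) = 0
Q(B, s) = -3 + s
H(R, G) = -G/(2*(G + R)) (H(R, G) = -(G + 0)/(2*(R + G)) = -G/(2*(G + R)))
x = √10285674/21 (x = √(-1*(-20)/(2*(-20) + 2*(-3 + 2)) + 23324) = √(-1*(-20)/(-40 + 2*(-1)) + 23324) = √(-1*(-20)/(-40 - 2) + 23324) = √(-1*(-20)/(-42) + 23324) = √(-1*(-20)*(-1/42) + 23324) = √(-10/21 + 23324) = √(489794/21) = √10285674/21 ≈ 152.72)
√(x + 765*j(6)) = √(√10285674/21 + 765*(-5)) = √(√10285674/21 - 3825) = √(-3825 + √10285674/21)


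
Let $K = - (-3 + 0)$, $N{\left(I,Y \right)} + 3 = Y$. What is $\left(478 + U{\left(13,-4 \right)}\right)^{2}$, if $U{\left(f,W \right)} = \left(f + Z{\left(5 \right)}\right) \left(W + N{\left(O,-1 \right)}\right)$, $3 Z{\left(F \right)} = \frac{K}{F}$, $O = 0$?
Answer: $\frac{3467044}{25} \approx 1.3868 \cdot 10^{5}$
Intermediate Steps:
$N{\left(I,Y \right)} = -3 + Y$
$K = 3$ ($K = \left(-1\right) \left(-3\right) = 3$)
$Z{\left(F \right)} = \frac{1}{F}$ ($Z{\left(F \right)} = \frac{3 \frac{1}{F}}{3} = \frac{1}{F}$)
$U{\left(f,W \right)} = \left(-4 + W\right) \left(\frac{1}{5} + f\right)$ ($U{\left(f,W \right)} = \left(f + \frac{1}{5}\right) \left(W - 4\right) = \left(\frac{1}{5} + f\right) \left(-4 + W\right) = \left(-4 + W\right) \left(\frac{1}{5} + f\right)$)
$\left(478 + U{\left(13,-4 \right)}\right)^{2} = \left(478 - \frac{528}{5}\right)^{2} = \left(\frac{1862}{5}\right)^{2} = \frac{3467044}{25}$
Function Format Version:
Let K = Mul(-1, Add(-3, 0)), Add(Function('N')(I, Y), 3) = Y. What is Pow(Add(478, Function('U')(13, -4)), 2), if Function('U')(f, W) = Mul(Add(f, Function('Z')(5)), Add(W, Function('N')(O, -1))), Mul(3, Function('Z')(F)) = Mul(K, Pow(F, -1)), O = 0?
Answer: Rational(3467044, 25) ≈ 1.3868e+5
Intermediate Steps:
Function('N')(I, Y) = Add(-3, Y)
K = 3 (K = Mul(-1, -3) = 3)
Function('Z')(F) = Pow(F, -1) (Function('Z')(F) = Mul(Rational(1, 3), Mul(3, Pow(F, -1))) = Pow(F, -1))
Function('U')(f, W) = Mul(Add(-4, W), Add(Rational(1, 5), f)) (Function('U')(f, W) = Mul(Add(f, Pow(5, -1)), Add(W, Add(-3, -1))) = Mul(Add(f, Rational(1, 5)), Add(W, -4)) = Mul(Add(Rational(1, 5), f), Add(-4, W)) = Mul(Add(-4, W), Add(Rational(1, 5), f)))
Pow(Add(478, Function('U')(13, -4)), 2) = Pow(Add(478, Add(Rational(-4, 5), Mul(-4, 13), Mul(Rational(1, 5), -4), Mul(-4, 13))), 2) = Pow(Add(478, Add(Rational(-4, 5), -52, Rational(-4, 5), -52)), 2) = Pow(Add(478, Rational(-528, 5)), 2) = Pow(Rational(1862, 5), 2) = Rational(3467044, 25)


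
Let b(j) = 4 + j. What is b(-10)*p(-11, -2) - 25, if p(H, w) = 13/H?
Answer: -197/11 ≈ -17.909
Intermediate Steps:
b(-10)*p(-11, -2) - 25 = (4 - 10)*(13/(-11)) - 25 = -78*(-1)/11 - 25 = -6*(-13/11) - 25 = 78/11 - 25 = -197/11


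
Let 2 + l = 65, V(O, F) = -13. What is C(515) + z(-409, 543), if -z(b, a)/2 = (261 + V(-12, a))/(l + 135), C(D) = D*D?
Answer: 26257027/99 ≈ 2.6522e+5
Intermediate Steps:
C(D) = D²
l = 63 (l = -2 + 65 = 63)
z(b, a) = -248/99 (z(b, a) = -2*(261 - 13)/(63 + 135) = -496/198 = -2*124/99 = -248/99)
C(515) + z(-409, 543) = 515² - 248/99 = 265225 - 248/99 = 26257027/99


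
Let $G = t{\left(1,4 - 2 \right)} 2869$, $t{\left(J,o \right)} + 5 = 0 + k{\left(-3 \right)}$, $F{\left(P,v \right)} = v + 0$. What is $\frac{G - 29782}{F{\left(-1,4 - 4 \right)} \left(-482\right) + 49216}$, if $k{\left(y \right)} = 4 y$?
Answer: $- \frac{78555}{49216} \approx -1.5961$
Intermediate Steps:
$F{\left(P,v \right)} = v$
$t{\left(J,o \right)} = -17$ ($t{\left(J,o \right)} = -5 + \left(0 + 4 \left(-3\right)\right) = -5 + \left(0 - 12\right) = -5 - 12 = -17$)
$G = -48773$ ($G = \left(-17\right) 2869 = -48773$)
$\frac{G - 29782}{F{\left(-1,4 - 4 \right)} \left(-482\right) + 49216} = \frac{-48773 - 29782}{\left(4 - 4\right) \left(-482\right) + 49216} = - \frac{78555}{0 \left(-482\right) + 49216} = - \frac{78555}{0 + 49216} = - \frac{78555}{49216}$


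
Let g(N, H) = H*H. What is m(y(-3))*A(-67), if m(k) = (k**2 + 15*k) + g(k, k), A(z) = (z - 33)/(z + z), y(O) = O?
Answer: -1350/67 ≈ -20.149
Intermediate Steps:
g(N, H) = H**2
A(z) = (-33 + z)/(2*z) (A(z) = (-33 + z)/((2*z)) = (-33 + z)*(1/(2*z)) = (-33 + z)/(2*z))
m(k) = 2*k**2 + 15*k (m(k) = (k**2 + 15*k) + k**2 = 2*k**2 + 15*k)
m(y(-3))*A(-67) = (-3*(15 + 2*(-3)))*((1/2)*(-33 - 67)/(-67)) = (-3*(15 - 6))*((1/2)*(-1/67)*(-100)) = -3*9*(50/67) = -27*50/67 = -1350/67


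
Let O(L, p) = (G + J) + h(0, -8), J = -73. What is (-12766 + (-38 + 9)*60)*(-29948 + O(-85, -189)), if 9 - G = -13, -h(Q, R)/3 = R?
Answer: 434817350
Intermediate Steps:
h(Q, R) = -3*R
G = 22 (G = 9 - 1*(-13) = 9 + 13 = 22)
O(L, p) = -27 (O(L, p) = (22 - 73) - 3*(-8) = -51 + 24 = -27)
(-12766 + (-38 + 9)*60)*(-29948 + O(-85, -189)) = (-12766 + (-38 + 9)*60)*(-29948 - 27) = (-12766 - 29*60)*(-29975) = (-12766 - 1740)*(-29975) = -14506*(-29975) = 434817350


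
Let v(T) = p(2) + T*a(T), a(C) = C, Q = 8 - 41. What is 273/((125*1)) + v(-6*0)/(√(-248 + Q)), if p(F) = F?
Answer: 273/125 - 2*I*√281/281 ≈ 2.184 - 0.11931*I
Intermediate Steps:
Q = -33
v(T) = 2 + T² (v(T) = 2 + T*T = 2 + T²)
273/((125*1)) + v(-6*0)/(√(-248 + Q)) = 273/((125*1)) + (2 + (-6*0)²)/(√(-248 - 33)) = 273/125 + (2 + 0²)/(√(-281)) = 273*(1/125) + (2 + 0)/((I*√281)) = 273/125 + 2*(-I*√281/281) = 273/125 - 2*I*√281/281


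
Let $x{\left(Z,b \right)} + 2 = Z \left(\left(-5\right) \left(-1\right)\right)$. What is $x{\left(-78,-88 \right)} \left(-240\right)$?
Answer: $94080$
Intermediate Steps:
$x{\left(Z,b \right)} = -2 + 5 Z$ ($x{\left(Z,b \right)} = -2 + Z \left(\left(-5\right) \left(-1\right)\right) = -2 + Z 5 = -2 + 5 Z$)
$x{\left(-78,-88 \right)} \left(-240\right) = \left(-2 + 5 \left(-78\right)\right) \left(-240\right) = \left(-2 - 390\right) \left(-240\right) = \left(-392\right) \left(-240\right) = 94080$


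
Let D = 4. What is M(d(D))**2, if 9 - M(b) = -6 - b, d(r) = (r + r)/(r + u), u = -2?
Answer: 361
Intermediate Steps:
d(r) = 2*r/(-2 + r) (d(r) = (r + r)/(r - 2) = (2*r)/(-2 + r) = 2*r/(-2 + r))
M(b) = 15 + b (M(b) = 9 - (-6 - b) = 9 + (6 + b) = 15 + b)
M(d(D))**2 = (15 + 2*4/(-2 + 4))**2 = (15 + 2*4/2)**2 = (15 + 2*4*(1/2))**2 = (15 + 4)**2 = 19**2 = 361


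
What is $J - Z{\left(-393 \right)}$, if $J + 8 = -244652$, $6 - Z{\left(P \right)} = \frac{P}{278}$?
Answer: $- \frac{68017541}{278} \approx -2.4467 \cdot 10^{5}$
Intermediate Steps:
$Z{\left(P \right)} = 6 - \frac{P}{278}$
$J = -244660$ ($J = -8 - 244652 = -244660$)
$J - Z{\left(-393 \right)} = -244660 - \left(6 - - \frac{393}{278}\right) = -244660 - \left(6 + \frac{393}{278}\right) = -244660 - \frac{2061}{278} = - \frac{68017541}{278}$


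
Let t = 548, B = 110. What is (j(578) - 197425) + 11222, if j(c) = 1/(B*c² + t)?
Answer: -6842920774963/36749788 ≈ -1.8620e+5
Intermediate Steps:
j(c) = 1/(548 + 110*c²) (j(c) = 1/(110*c² + 548) = 1/(548 + 110*c²))
(j(578) - 197425) + 11222 = (1/(2*(274 + 55*578²)) - 197425) + 11222 = (1/(2*(274 + 55*334084)) - 197425) + 11222 = (1/(2*(274 + 18374620)) - 197425) + 11222 = ((½)/18374894 - 197425) + 11222 = ((½)*(1/18374894) - 197425) + 11222 = (1/36749788 - 197425) + 11222 = -7255326895899/36749788 + 11222 = -6842920774963/36749788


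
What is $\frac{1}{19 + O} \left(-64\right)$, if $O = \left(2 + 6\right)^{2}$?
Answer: $- \frac{64}{83} \approx -0.77108$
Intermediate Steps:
$O = 64$ ($O = 8^{2} = 64$)
$\frac{1}{19 + O} \left(-64\right) = \frac{1}{19 + 64} \left(-64\right) = \frac{1}{83} \left(-64\right) = - \frac{64}{83}$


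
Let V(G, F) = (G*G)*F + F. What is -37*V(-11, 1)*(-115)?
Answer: 519110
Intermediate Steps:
V(G, F) = F + F*G² (V(G, F) = G²*F + F = F*G² + F = F + F*G²)
-37*V(-11, 1)*(-115) = -37*(1 + (-11)²)*(-115) = -37*(1 + 121)*(-115) = -37*122*(-115) = -4514*(-115) = 519110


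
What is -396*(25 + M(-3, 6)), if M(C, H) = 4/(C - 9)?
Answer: -9768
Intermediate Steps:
M(C, H) = 4/(-9 + C)
-396*(25 + M(-3, 6)) = -396*(25 + 4/(-9 - 3)) = -396*(25 + 4/(-12)) = -396*(25 + 4*(-1/12)) = -396*(25 - ⅓) = -396*74/3 = -9768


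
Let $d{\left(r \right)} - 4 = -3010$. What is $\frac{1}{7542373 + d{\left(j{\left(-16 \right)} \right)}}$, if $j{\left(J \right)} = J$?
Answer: $\frac{1}{7539367} \approx 1.3264 \cdot 10^{-7}$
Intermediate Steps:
$d{\left(r \right)} = -3006$ ($d{\left(r \right)} = 4 - 3010 = -3006$)
$\frac{1}{7542373 + d{\left(j{\left(-16 \right)} \right)}} = \frac{1}{7542373 - 3006} = \frac{1}{7539367}$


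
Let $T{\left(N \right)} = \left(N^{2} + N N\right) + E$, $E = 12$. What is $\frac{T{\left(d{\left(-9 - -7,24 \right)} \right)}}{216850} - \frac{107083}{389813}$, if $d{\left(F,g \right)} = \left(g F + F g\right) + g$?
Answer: $- \frac{1917468961}{8453094905} \approx -0.22684$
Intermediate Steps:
$d{\left(F,g \right)} = g + 2 F g$ ($d{\left(F,g \right)} = \left(F g + F g\right) + g = 2 F g + g = g + 2 F g$)
$T{\left(N \right)} = 12 + 2 N^{2}$ ($T{\left(N \right)} = \left(N^{2} + N N\right) + 12 = \left(N^{2} + N^{2}\right) + 12 = 2 N^{2} + 12 = 12 + 2 N^{2}$)
$\frac{T{\left(d{\left(-9 - -7,24 \right)} \right)}}{216850} - \frac{107083}{389813} = \frac{12 + 2 \left(24 \left(1 + 2 \left(-9 - -7\right)\right)\right)^{2}}{216850} - \frac{107083}{389813} = \left(12 + 2 \left(24 \left(1 + 2 \left(-9 + 7\right)\right)\right)^{2}\right) \frac{1}{216850} - \frac{107083}{389813} = \left(12 + 2 \left(24 \left(1 + 2 \left(-2\right)\right)\right)^{2}\right) \frac{1}{216850} - \frac{107083}{389813} = \left(12 + 2 \left(24 \left(1 - 4\right)\right)^{2}\right) \frac{1}{216850} - \frac{107083}{389813} = \left(12 + 2 \left(24 \left(-3\right)\right)^{2}\right) \frac{1}{216850} - \frac{107083}{389813} = \left(12 + 2 \left(-72\right)^{2}\right) \frac{1}{216850} - \frac{107083}{389813} = \left(12 + 2 \cdot 5184\right) \frac{1}{216850} - \frac{107083}{389813} = \left(12 + 10368\right) \frac{1}{216850} - \frac{107083}{389813} = 10380 \cdot \frac{1}{216850} - \frac{107083}{389813} = \frac{1038}{21685} - \frac{107083}{389813} = - \frac{1917468961}{8453094905}$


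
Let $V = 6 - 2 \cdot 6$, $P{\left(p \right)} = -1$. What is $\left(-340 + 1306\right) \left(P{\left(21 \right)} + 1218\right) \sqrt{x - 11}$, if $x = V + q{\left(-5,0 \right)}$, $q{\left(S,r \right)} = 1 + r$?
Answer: $4702488 i \approx 4.7025 \cdot 10^{6} i$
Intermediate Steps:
$V = -6$ ($V = 6 - 12 = -6$)
$x = -5$ ($x = -6 + \left(1 + 0\right) = -6 + 1 = -5$)
$\left(-340 + 1306\right) \left(P{\left(21 \right)} + 1218\right) \sqrt{x - 11} = \left(-340 + 1306\right) \left(-1 + 1218\right) \sqrt{-5 - 11} = 966 \cdot 1217 \sqrt{-16} = 1175622 \cdot 4 i = 4702488 i$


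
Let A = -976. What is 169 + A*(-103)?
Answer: 100697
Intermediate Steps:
169 + A*(-103) = 169 - 976*(-103) = 169 + 100528 = 100697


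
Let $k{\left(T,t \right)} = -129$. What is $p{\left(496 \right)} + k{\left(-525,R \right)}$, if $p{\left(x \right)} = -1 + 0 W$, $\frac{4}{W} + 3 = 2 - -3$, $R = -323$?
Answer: $-130$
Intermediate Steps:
$W = 2$ ($W = \frac{4}{-3 + \left(2 - -3\right)} = \frac{4}{-3 + \left(2 + 3\right)} = \frac{4}{-3 + 5} = \frac{4}{2} = 4 \cdot \frac{1}{2} = 2$)
$p{\left(x \right)} = -1$ ($p{\left(x \right)} = -1 + 0 \cdot 2 = -1 + 0 = -1$)
$p{\left(496 \right)} + k{\left(-525,R \right)} = -1 - 129 = -130$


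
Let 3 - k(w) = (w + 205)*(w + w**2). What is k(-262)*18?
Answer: 70159986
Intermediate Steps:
k(w) = 3 - (205 + w)*(w + w**2) (k(w) = 3 - (w + 205)*(w + w**2) = 3 - (205 + w)*(w + w**2))
k(-262)*18 = (3 - 1*(-262)**3 - 206*(-262)**2 - 205*(-262))*18 = (3 - 1*(-17984728) - 206*68644 + 53710)*18 = (3 + 17984728 - 14140664 + 53710)*18 = 3897777*18 = 70159986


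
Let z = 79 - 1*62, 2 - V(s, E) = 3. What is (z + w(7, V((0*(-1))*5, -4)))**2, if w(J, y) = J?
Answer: 576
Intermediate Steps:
V(s, E) = -1 (V(s, E) = 2 - 1*3 = 2 - 3 = -1)
z = 17 (z = 79 - 62 = 17)
(z + w(7, V((0*(-1))*5, -4)))**2 = (17 + 7)**2 = 24**2 = 576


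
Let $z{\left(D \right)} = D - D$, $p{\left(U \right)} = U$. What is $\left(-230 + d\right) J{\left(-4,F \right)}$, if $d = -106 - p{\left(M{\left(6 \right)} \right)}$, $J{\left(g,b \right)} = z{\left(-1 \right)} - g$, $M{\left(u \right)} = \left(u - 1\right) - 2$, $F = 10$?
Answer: $-1356$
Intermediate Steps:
$M{\left(u \right)} = -3 + u$ ($M{\left(u \right)} = \left(-1 + u\right) - 2 = -3 + u$)
$z{\left(D \right)} = 0$
$J{\left(g,b \right)} = - g$ ($J{\left(g,b \right)} = 0 - g = - g$)
$d = -109$ ($d = -106 - \left(-3 + 6\right) = -106 - 3 = -109$)
$\left(-230 + d\right) J{\left(-4,F \right)} = \left(-230 - 109\right) \left(\left(-1\right) \left(-4\right)\right) = \left(-339\right) 4 = -1356$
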